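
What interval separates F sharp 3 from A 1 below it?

Descending from F#3 to A1 is the same interval as ascending A1 to F#3.
A to F spans six letter names (A-B-C-D-E-F), plus an octave — that makes it a thirteenth of some quality.
A1 to F#3 is 21 semitones, matching the major thirteenth exactly, so the quality is major.
(Equivalently, a compound major sixth: a major sixth plus an octave.)

M13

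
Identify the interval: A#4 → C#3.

Descending from A#4 to C#3 is the same interval as ascending C#3 to A#4.
C to A spans six letter names (C-D-E-F-G-A), plus an octave, so the interval is some kind of thirteenth.
C#3 to A#4 is 21 semitones, matching the major thirteenth exactly, so the quality is major.
(Equivalently, a compound major sixth: a major sixth plus an octave.)

major 13th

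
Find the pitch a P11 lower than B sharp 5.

F double-sharp 4

Four letters down from B (plus an octave) reaches F.
A perfect eleventh is 17 semitones; 17 semitones down from B#5 gives F##4.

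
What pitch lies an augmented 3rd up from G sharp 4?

B double-sharp 4

The third takes the letter from G up to B.
An augmented third spans 5 semitones, so from G#4 the target pitch is B##4.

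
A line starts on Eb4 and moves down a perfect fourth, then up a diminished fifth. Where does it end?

Fb4

Down a perfect fourth from Eb4: Bb3 (5 semitones down).
Up a diminished fifth from Bb3: Fb4 (6 semitones up).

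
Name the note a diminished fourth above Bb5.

Ebb6

The fourth takes the letter from B up to E.
A diminished fourth spans 4 semitones, so from Bb5 the target pitch is Ebb6.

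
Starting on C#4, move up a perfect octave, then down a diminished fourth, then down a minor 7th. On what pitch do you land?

A##3

C#4 up a perfect octave → C#5 (12 semitones).
C#5 down a diminished fourth → G##4 (4 semitones).
G##4 down a minor seventh → A##3 (10 semitones).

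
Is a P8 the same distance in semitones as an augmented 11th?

No

A perfect octave spans 12 semitones; an augmented eleventh spans 18 semitones. They differ by 6.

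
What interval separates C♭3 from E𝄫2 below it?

Descending from Cb3 to Ebb2 is the same interval as ascending Ebb2 to Cb3.
E to C spans six letter names (E-F-G-A-B-C): a sixth.
The major sixth spans 9 semitones, and Ebb2 to Cb3 is exactly 9 semitones — so this is a major sixth.

major sixth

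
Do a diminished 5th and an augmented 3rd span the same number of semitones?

A diminished fifth spans 6 semitones; an augmented third spans 5 semitones. They differ by 1.

No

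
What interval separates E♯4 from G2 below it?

A13

Descending from E#4 to G2 is the same interval as ascending G2 to E#4.
G to E spans six letter names (G-A-B-C-D-E), plus an octave: a thirteenth.
G2 to E#4 spans 22 semitones — one semitone wider than the major thirteenth (21) — giving an augmented thirteenth.
(Equivalently, a compound augmented sixth: an augmented sixth plus an octave.)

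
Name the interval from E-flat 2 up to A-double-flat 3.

E to A spans four letter names (E-F-G-A), plus an octave — that makes it an eleventh of some quality.
A perfect eleventh would be 17 semitones; Eb2 to Abb3 is 16, one semitone narrower, so the interval is diminished.
(Equivalently, a compound diminished fourth: a diminished fourth plus an octave.)

diminished eleventh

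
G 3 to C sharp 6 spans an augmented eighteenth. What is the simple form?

augmented 4th

Each octave removed subtracts seven from the number: 18 − 14 = 4.
So an augmented eighteenth is 2 octaves plus an augmented fourth. The quality is unchanged.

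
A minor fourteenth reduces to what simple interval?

Take out an octave (7 from the number): 14 − 7 = 7.
So a minor fourteenth is an octave plus a minor seventh. The quality is unchanged.

minor 7th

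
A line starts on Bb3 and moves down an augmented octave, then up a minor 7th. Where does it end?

Down an augmented octave from Bb3: Bbb2 (13 semitones down).
A minor seventh up from Bbb2 is Abb3.

Abb3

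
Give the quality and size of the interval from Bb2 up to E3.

augmented 4th

B to E spans four letter names (B-C-D-E) — that makes it a fourth of some quality.
The perfect fourth is 5 semitones; here we have 6, one semitone wider: augmented.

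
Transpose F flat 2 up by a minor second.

Two letter names up from F: G.
A minor second spans 1 semitone, so from Fb2 the target pitch is Gbb2.

G double-flat 2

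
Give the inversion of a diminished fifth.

The rule of nine gives the new number: 9 − 5 = 4, so a fifth becomes a fourth.
Quality inverts too: diminished becomes augmented. That makes the inversion an augmented fourth.

A4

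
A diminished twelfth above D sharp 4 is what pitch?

Five letters up from D (plus an octave) reaches A.
Moving 18 semitones up from D#4 (the size of a diminished twelfth) reaches A5.

A 5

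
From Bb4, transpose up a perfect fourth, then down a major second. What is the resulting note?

Bb4 up a perfect fourth → Eb5 (5 semitones).
Down a major second from Eb5: Db5 (2 semitones down).

Db5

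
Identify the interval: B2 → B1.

Descending from B2 to B1 is the same interval as ascending B1 to B2.
B to B is the same letter name, plus an octave, so the interval is some kind of octave.
B1 to B2 is 12 semitones, matching the perfect octave exactly, so the quality is perfect.

perfect 8th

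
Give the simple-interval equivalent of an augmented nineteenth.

Subtracting seven from the interval number removes an octave: 19 − 14 = 5.
So an augmented nineteenth is 2 octaves plus an augmented fifth. The quality is unchanged.

augmented fifth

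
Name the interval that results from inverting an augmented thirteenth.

diminished third

First reduce the compound augmented thirteenth to its simple form, an augmented sixth.
Interval numbers invert to sum to nine: 6 + 3 = 9, so a sixth inverts to a third.
The quality also flips — augmented becomes diminished — giving a diminished third.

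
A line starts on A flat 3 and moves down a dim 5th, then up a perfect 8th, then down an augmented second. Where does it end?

C flat 4

A diminished fifth down from Ab3 is D3.
Up a perfect octave from D3: D4 (12 semitones up).
An augmented second down from D4 is Cb4.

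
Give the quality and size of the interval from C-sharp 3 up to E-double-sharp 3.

C to E spans three letter names (C-D-E): a third.
The major third is 4 semitones; here we have 5, one semitone wider: augmented.

augmented third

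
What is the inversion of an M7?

The rule of nine gives the new number: 9 − 7 = 2, so a seventh becomes a second.
And major becomes minor under inversion, so we get a minor second.

minor 2nd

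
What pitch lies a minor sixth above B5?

G6

Counting six letter names up from B lands on G.
Moving 8 semitones up from B5 (the size of a minor sixth) reaches G6.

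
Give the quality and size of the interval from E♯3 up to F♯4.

minor 9th

E to F spans two letter names (E-F), plus an octave — that makes it a ninth of some quality.
A major ninth would be 14 semitones, but E#3 to F#4 is 13 — one semitone narrower, making it a minor ninth.
(Equivalently, a compound minor second: a minor second plus an octave.)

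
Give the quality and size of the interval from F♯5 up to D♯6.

major 6th

F to D spans six letter names (F-G-A-B-C-D): a sixth.
F#5 to D#6 is 9 semitones, matching the major sixth exactly, so the quality is major.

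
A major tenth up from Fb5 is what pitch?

Three letters up from F (plus an octave) reaches A.
Moving 16 semitones up from Fb5 (the size of a major tenth) reaches Ab6.

Ab6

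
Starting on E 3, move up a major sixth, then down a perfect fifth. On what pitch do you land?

F sharp 3

E3 up a major sixth → C#4 (9 semitones).
A perfect fifth down from C#4 is F#3.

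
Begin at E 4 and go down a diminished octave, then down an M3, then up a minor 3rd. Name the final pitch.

Down a diminished octave from E4: E#3 (11 semitones down).
A major third down from E#3 is C#3.
C#3 up a minor third → E3 (3 semitones).

E 3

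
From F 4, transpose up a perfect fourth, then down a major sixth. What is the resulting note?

D flat 4

A perfect fourth up from F4 is Bb4.
Down a major sixth from Bb4: Db4 (9 semitones down).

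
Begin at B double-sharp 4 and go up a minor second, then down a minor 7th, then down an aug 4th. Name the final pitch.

Up a minor second from B##4: C##5 (1 semitone up).
C##5 down a minor seventh → D##4 (10 semitones).
An augmented fourth down from D##4 is A#3.

A sharp 3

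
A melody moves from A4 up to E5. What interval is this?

A to E spans five letter names (A-B-C-D-E): a fifth.
The perfect fifth spans 7 semitones, and A4 to E5 is exactly 7 semitones — so this is a perfect fifth.

perfect 5th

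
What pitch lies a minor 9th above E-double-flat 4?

The ninth's letter: E up two letter names plus an octave → F.
Moving 13 semitones up from Ebb4 (the size of a minor ninth) reaches Fbb5.

F-double-flat 5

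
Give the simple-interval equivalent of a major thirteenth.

M6

Each octave removed subtracts seven from the number: 13 − 7 = 6.
Quality carries through unchanged, so the simple form is a major sixth.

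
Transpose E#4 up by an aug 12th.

B##5

Counting five letter names plus an octave up from E lands on B.
An augmented twelfth spans 20 semitones, so from E#4 the target pitch is B##5.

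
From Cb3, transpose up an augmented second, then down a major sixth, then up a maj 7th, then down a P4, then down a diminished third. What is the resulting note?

An augmented second up from Cb3 is D3.
A major sixth down from D3 is F2.
F2 up a major seventh → E3 (11 semitones).
A perfect fourth down from E3 is B2.
B2 down a diminished third → G##2 (2 semitones).

G##2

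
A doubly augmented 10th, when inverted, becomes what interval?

First reduce the compound doubly augmented tenth to its simple form, a doubly augmented third.
The rule of nine gives the new number: 9 − 3 = 6, so a third becomes a sixth.
And doubly augmented becomes doubly diminished under inversion, so we get a doubly diminished sixth.

dd6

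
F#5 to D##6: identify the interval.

A6

F to D spans six letter names (F-G-A-B-C-D): a sixth.
A major sixth would be 9 semitones; F#5 to D##6 is 10, one semitone wider, so the interval is augmented.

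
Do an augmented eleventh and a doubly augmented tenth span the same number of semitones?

An augmented eleventh spans 18 semitones, and a doubly augmented tenth also spans 18 semitones — they're enharmonic.

Yes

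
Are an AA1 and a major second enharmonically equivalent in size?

Yes

Both span 2 semitones: a doubly augmented unison and a major second are the same chromatic distance.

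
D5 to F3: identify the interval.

major 13th

Descending from D5 to F3 is the same interval as ascending F3 to D5.
F to D spans six letter names (F-G-A-B-C-D), plus an octave: a thirteenth.
Counting semitones, F3→D5 is 21, which is the major thirteenth.
(Equivalently, a compound major sixth: a major sixth plus an octave.)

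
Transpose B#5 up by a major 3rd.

Counting three letter names up from B lands on D.
A major third spans 4 semitones, so from B#5 the target pitch is D##6.

D##6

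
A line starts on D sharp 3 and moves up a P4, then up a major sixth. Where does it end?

E sharp 4

Up a perfect fourth from D#3: G#3 (5 semitones up).
G#3 up a major sixth → E#4 (9 semitones).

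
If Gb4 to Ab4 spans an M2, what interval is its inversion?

The rule of nine gives the new number: 9 − 2 = 7, so a second becomes a seventh.
Quality inverts too: major becomes minor. That makes the inversion a minor seventh.

minor seventh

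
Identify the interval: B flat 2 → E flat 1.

Descending from Bb2 to Eb1 is the same interval as ascending Eb1 to Bb2.
E to B spans five letter names (E-F-G-A-B), plus an octave: a twelfth.
The perfect twelfth spans 19 semitones, and Eb1 to Bb2 is exactly 19 semitones — so this is a perfect twelfth.
(Equivalently, a compound perfect fifth: a perfect fifth plus an octave.)

perfect twelfth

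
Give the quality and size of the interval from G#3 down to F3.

Descending from G#3 to F3 is the same interval as ascending F3 to G#3.
F to G spans two letter names (F-G), so the interval is some kind of second.
A major second would be 2 semitones; F3 to G#3 is 3, one semitone wider, so the interval is augmented.

augmented 2nd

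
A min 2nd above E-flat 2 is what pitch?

F-flat 2

Two letter names up from E: F.
A minor second is 1 semitone; 1 semitone up from Eb2 gives Fb2.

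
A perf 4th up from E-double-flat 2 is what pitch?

A-double-flat 2

Counting four letter names up from E lands on A.
A perfect fourth spans 5 semitones, so from Ebb2 the target pitch is Abb2.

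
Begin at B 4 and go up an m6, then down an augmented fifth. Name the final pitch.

C flat 5

Up a minor sixth from B4: G5 (8 semitones up).
Down an augmented fifth from G5: Cb5 (8 semitones down).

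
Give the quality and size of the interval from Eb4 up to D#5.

A7

E to D spans seven letter names (E-F-G-A-B-C-D): a seventh.
Eb4 to D#5 spans 12 semitones — one semitone wider than the major seventh (11) — giving an augmented seventh.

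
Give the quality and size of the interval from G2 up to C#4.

G to C spans four letter names (G-A-B-C), plus an octave, so the interval is some kind of eleventh.
A perfect eleventh would be 17 semitones; G2 to C#4 is 18, one semitone wider, so the interval is augmented.
(Equivalently, a compound augmented fourth: an augmented fourth plus an octave.)

augmented eleventh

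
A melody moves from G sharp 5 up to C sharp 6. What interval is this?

G to C spans four letter names (G-A-B-C): a fourth.
The perfect fourth spans 5 semitones, and G#5 to C#6 is exactly 5 semitones — so this is a perfect fourth.

perfect fourth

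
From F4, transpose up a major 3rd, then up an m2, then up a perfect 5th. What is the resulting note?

F5

A major third up from F4 is A4.
A minor second up from A4 is Bb4.
A perfect fifth up from Bb4 is F5.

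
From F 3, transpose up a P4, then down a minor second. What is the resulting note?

A perfect fourth up from F3 is Bb3.
A minor second down from Bb3 is A3.

A 3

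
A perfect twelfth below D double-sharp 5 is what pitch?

Counting five letter names plus an octave down from D lands on G.
A perfect twelfth spans 19 semitones, so from D##5 the target pitch is G##3.

G double-sharp 3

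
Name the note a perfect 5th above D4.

A4

Five letter names up from D: A.
A perfect fifth is 7 semitones; 7 semitones up from D4 gives A4.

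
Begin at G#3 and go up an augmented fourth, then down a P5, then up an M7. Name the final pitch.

E##4

G#3 up an augmented fourth → C##4 (6 semitones).
C##4 down a perfect fifth → F##3 (7 semitones).
F##3 up a major seventh → E##4 (11 semitones).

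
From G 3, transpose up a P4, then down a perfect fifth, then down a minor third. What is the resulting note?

Up a perfect fourth from G3: C4 (5 semitones up).
Down a perfect fifth from C4: F3 (7 semitones down).
A minor third down from F3 is D3.

D 3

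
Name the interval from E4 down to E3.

perfect octave

Descending from E4 to E3 is the same interval as ascending E3 to E4.
E to E is the same letter name, plus an octave, so the interval is some kind of octave.
Counting semitones, E3→E4 is 12, which is the perfect octave.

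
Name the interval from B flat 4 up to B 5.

B to B is the same letter name, plus an octave — that makes it an octave of some quality.
The perfect octave is 12 semitones; here we have 13, one semitone wider: augmented.

augmented 8th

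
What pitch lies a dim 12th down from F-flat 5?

B-flat 3

Counting five letter names plus an octave down from F lands on B.
A diminished twelfth spans 18 semitones, so from Fb5 the target pitch is Bb3.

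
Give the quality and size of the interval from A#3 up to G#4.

minor seventh

A to G spans seven letter names (A-B-C-D-E-F-G) — that makes it a seventh of some quality.
A#3 to G#4 is 10 semitones, a half step short of the major seventh (11), so this is minor.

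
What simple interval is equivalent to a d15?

Each octave removed subtracts seven from the number: 15 − 7 = 8.
Quality carries through unchanged, so the simple form is a diminished octave.

diminished octave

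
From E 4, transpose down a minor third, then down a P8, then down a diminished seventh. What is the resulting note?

D double-sharp 2

A minor third down from E4 is C#4.
Down a perfect octave from C#4: C#3 (12 semitones down).
Down a diminished seventh from C#3: D##2 (9 semitones down).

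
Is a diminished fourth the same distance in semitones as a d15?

No

A diminished fourth is 4 semitones but a diminished fifteenth is 23 semitones — different sizes.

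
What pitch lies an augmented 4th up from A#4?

The fourth takes the letter from A up to D.
Moving 6 semitones up from A#4 (the size of an augmented fourth) reaches D##5.

D##5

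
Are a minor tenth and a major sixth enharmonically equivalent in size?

No

15 semitones (minor tenth) vs 9 semitones (major sixth): not equal.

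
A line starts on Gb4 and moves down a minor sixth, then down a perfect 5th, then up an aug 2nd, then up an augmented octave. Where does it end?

Gb4 down a minor sixth → Bb3 (8 semitones).
Bb3 down a perfect fifth → Eb3 (7 semitones).
Up an augmented second from Eb3: F#3 (3 semitones up).
An augmented octave up from F#3 is F##4.

F##4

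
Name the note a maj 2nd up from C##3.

Counting two letter names up from C lands on D.
A major second is 2 semitones; 2 semitones up from C##3 gives D##3.

D##3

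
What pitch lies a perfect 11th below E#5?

B#3

Four letters down from E (plus an octave) reaches B.
A perfect eleventh spans 17 semitones, so from E#5 the target pitch is B#3.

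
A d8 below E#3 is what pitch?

For an octave the letter name doesn't change: still E, an octave down.
A diminished octave spans 11 semitones, so from E#3 the target pitch is E##2.

E##2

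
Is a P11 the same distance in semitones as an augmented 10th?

Yes

Both span 17 semitones: a perfect eleventh and an augmented tenth are the same chromatic distance.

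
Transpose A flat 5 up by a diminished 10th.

The tenth's letter: A up three letter names plus an octave → C.
A diminished tenth is 14 semitones; 14 semitones up from Ab5 gives Cbb7.

C double-flat 7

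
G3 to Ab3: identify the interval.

G to A spans two letter names (G-A): a second.
A major second would be 2 semitones, but G3 to Ab3 is 1 — one semitone narrower, making it a minor second.

minor 2nd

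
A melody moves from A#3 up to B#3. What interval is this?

A to B spans two letter names (A-B): a second.
The major second spans 2 semitones, and A#3 to B#3 is exactly 2 semitones — so this is a major second.

major 2nd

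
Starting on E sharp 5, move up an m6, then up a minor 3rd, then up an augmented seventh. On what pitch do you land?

E#5 up a minor sixth → C#6 (8 semitones).
A minor third up from C#6 is E6.
An augmented seventh up from E6 is D##7.

D double-sharp 7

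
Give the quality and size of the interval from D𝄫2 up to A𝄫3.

perfect twelfth

D to A spans five letter names (D-E-F-G-A), plus an octave — that makes it a twelfth of some quality.
The perfect twelfth spans 19 semitones, and Dbb2 to Abb3 is exactly 19 semitones — so this is a perfect twelfth.
(Equivalently, a compound perfect fifth: a perfect fifth plus an octave.)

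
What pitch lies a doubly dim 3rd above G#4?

Counting three letter names up from G lands on B.
A doubly diminished third spans 1 semitone, so from G#4 the target pitch is Bbb4.

Bbb4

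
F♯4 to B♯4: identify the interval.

augmented 4th

F to B spans four letter names (F-G-A-B) — that makes it a fourth of some quality.
F#4 to B#4 spans 6 semitones — one semitone wider than the perfect fourth (5) — giving an augmented fourth.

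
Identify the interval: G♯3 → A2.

Descending from G#3 to A2 is the same interval as ascending A2 to G#3.
A to G spans seven letter names (A-B-C-D-E-F-G): a seventh.
Counting semitones, A2→G#3 is 11, which is the major seventh.

major 7th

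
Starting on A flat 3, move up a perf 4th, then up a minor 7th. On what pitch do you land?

C flat 5

Ab3 up a perfect fourth → Db4 (5 semitones).
A minor seventh up from Db4 is Cb5.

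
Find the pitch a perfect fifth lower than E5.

A4

Five letter names down from E: A.
Moving 7 semitones down from E5 (the size of a perfect fifth) reaches A4.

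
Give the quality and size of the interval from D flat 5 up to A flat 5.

perfect 5th

D to A spans five letter names (D-E-F-G-A) — that makes it a fifth of some quality.
Counting semitones, Db5→Ab5 is 7, which is the perfect fifth.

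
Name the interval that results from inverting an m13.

major third

First reduce the compound minor thirteenth to its simple form, a minor sixth.
Inverted interval numbers add to nine, so a sixth pairs with a third (6 + 3 = 9).
And minor becomes major under inversion, so we get a major third.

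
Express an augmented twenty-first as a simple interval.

augmented 7th

Each octave removed subtracts seven from the number: 21 − 14 = 7.
So an augmented twenty-first is 2 octaves plus an augmented seventh. The quality is unchanged.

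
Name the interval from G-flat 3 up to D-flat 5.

G to D spans five letter names (G-A-B-C-D), plus an octave: a twelfth.
The perfect twelfth spans 19 semitones, and Gb3 to Db5 is exactly 19 semitones — so this is a perfect twelfth.
(Equivalently, a compound perfect fifth: a perfect fifth plus an octave.)

perfect twelfth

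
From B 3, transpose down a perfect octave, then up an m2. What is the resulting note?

C 3

B3 down a perfect octave → B2 (12 semitones).
Up a minor second from B2: C3 (1 semitone up).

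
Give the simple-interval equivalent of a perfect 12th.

Take out an octave (7 from the number): 12 − 7 = 5.
That makes a perfect twelfth a compound perfect fifth — an octave plus a perfect fifth.

P5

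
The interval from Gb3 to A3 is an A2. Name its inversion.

diminished 7th

The rule of nine gives the new number: 9 − 2 = 7, so a second becomes a seventh.
Quality inverts too: augmented becomes diminished. That makes the inversion a diminished seventh.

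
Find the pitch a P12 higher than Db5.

Ab6

The twelfth's letter: D up five letter names plus an octave → A.
Moving 19 semitones up from Db5 (the size of a perfect twelfth) reaches Ab6.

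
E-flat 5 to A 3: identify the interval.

Descending from Eb5 to A3 is the same interval as ascending A3 to Eb5.
A to E spans five letter names (A-B-C-D-E), plus an octave: a twelfth.
The perfect twelfth is 19 semitones; here we have 18, one semitone narrower: diminished.
(Equivalently, a compound diminished fifth: a diminished fifth plus an octave.)

diminished twelfth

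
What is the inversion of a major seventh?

m2

Interval numbers invert to sum to nine: 7 + 2 = 9, so a seventh inverts to a second.
The quality also flips — major becomes minor — giving a minor second.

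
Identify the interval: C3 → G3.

P5

C to G spans five letter names (C-D-E-F-G) — that makes it a fifth of some quality.
The perfect fifth spans 7 semitones, and C3 to G3 is exactly 7 semitones — so this is a perfect fifth.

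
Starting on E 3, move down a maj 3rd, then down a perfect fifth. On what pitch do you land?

A major third down from E3 is C3.
Down a perfect fifth from C3: F2 (7 semitones down).

F 2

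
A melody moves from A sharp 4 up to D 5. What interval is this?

diminished fourth

A to D spans four letter names (A-B-C-D) — that makes it a fourth of some quality.
The perfect fourth is 5 semitones; here we have 4, one semitone narrower: diminished.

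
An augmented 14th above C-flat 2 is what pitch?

B 3

Seven letters up from C (plus an octave) reaches B.
An augmented fourteenth is 24 semitones; 24 semitones up from Cb2 gives B3.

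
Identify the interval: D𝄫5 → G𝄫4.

perfect 5th

Descending from Dbb5 to Gbb4 is the same interval as ascending Gbb4 to Dbb5.
G to D spans five letter names (G-A-B-C-D): a fifth.
Gbb4 to Dbb5 is 7 semitones, matching the perfect fifth exactly, so the quality is perfect.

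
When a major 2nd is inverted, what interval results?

Interval numbers invert to sum to nine: 2 + 7 = 9, so a second inverts to a seventh.
And major becomes minor under inversion, so we get a minor seventh.

m7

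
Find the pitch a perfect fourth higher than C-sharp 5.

F-sharp 5

The fourth takes the letter from C up to F.
A perfect fourth is 5 semitones; 5 semitones up from C#5 gives F#5.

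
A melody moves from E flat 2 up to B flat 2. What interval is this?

E to B spans five letter names (E-F-G-A-B), so the interval is some kind of fifth.
Eb2 to Bb2 is 7 semitones, matching the perfect fifth exactly, so the quality is perfect.

perfect fifth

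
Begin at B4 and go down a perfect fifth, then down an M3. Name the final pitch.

C4

Down a perfect fifth from B4: E4 (7 semitones down).
E4 down a major third → C4 (4 semitones).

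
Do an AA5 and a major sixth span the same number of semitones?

A doubly augmented fifth spans 9 semitones, and a major sixth also spans 9 semitones — they're enharmonic.

Yes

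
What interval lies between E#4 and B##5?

E to B spans five letter names (E-F-G-A-B), plus an octave — that makes it a twelfth of some quality.
A perfect twelfth would be 19 semitones; E#4 to B##5 is 20, one semitone wider, so the interval is augmented.
(Equivalently, a compound augmented fifth: an augmented fifth plus an octave.)

augmented 12th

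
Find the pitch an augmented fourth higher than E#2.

The fourth takes the letter from E up to A.
Moving 6 semitones up from E#2 (the size of an augmented fourth) reaches A##2.

A##2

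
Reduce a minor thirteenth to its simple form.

Subtracting seven from the interval number removes an octave: 13 − 7 = 6.
That makes a minor thirteenth a compound minor sixth — an octave plus a minor sixth.

minor sixth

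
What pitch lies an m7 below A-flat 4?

The seventh takes the letter from A down to B.
A minor seventh spans 10 semitones, so from Ab4 the target pitch is Bb3.

B-flat 3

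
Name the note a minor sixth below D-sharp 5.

F-double-sharp 4

Counting six letter names down from D lands on F.
Moving 8 semitones down from D#5 (the size of a minor sixth) reaches F##4.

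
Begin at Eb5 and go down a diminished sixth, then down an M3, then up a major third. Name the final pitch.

A diminished sixth down from Eb5 is G#4.
G#4 down a major third → E4 (4 semitones).
E4 up a major third → G#4 (4 semitones).

G#4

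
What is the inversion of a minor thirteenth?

First reduce the compound minor thirteenth to its simple form, a minor sixth.
The rule of nine gives the new number: 9 − 6 = 3, so a sixth becomes a third.
And minor becomes major under inversion, so we get a major third.

major third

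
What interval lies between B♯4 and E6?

B to E spans four letter names (B-C-D-E), plus an octave, so the interval is some kind of eleventh.
The perfect eleventh is 17 semitones; here we have 16, one semitone narrower: diminished.
(Equivalently, a compound diminished fourth: a diminished fourth plus an octave.)

d11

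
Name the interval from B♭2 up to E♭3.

B to E spans four letter names (B-C-D-E) — that makes it a fourth of some quality.
Bb2 to Eb3 is 5 semitones, matching the perfect fourth exactly, so the quality is perfect.

perfect fourth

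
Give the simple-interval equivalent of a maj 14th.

major 7th

Subtracting seven from the interval number removes an octave: 14 − 7 = 7.
So a major fourteenth is an octave plus a major seventh. The quality is unchanged.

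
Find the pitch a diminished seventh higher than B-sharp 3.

Seven letter names up from B: A.
Moving 9 semitones up from B#3 (the size of a diminished seventh) reaches A4.

A 4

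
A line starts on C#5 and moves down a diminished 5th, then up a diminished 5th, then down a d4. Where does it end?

G##4

C#5 down a diminished fifth → F##4 (6 semitones).
F##4 up a diminished fifth → C#5 (6 semitones).
C#5 down a diminished fourth → G##4 (4 semitones).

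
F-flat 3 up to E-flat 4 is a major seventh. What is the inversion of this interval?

Interval numbers invert to sum to nine: 7 + 2 = 9, so a seventh inverts to a second.
The quality also flips — major becomes minor — giving a minor second.

m2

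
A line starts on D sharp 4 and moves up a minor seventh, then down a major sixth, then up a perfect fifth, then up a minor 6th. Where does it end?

D#4 up a minor seventh → C#5 (10 semitones).
A major sixth down from C#5 is E4.
Up a perfect fifth from E4: B4 (7 semitones up).
Up a minor sixth from B4: G5 (8 semitones up).

G 5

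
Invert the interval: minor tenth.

First reduce the compound minor tenth to its simple form, a minor third.
Interval numbers invert to sum to nine: 3 + 6 = 9, so a third inverts to a sixth.
The quality also flips — minor becomes major — giving a major sixth.

major sixth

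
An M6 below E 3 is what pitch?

The sixth takes the letter from E down to G.
Moving 9 semitones down from E3 (the size of a major sixth) reaches G2.

G 2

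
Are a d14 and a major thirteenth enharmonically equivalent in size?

Yes

A diminished fourteenth spans 21 semitones, and a major thirteenth also spans 21 semitones — they're enharmonic.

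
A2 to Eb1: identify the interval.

Descending from A2 to Eb1 is the same interval as ascending Eb1 to A2.
E to A spans four letter names (E-F-G-A), plus an octave: an eleventh.
Eb1 to A2 spans 18 semitones — one semitone wider than the perfect eleventh (17) — giving an augmented eleventh.
(Equivalently, a compound augmented fourth: an augmented fourth plus an octave.)

augmented eleventh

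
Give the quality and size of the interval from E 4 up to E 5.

perfect 8th

E to E is the same letter name, plus an octave: an octave.
E4 to E5 is 12 semitones, matching the perfect octave exactly, so the quality is perfect.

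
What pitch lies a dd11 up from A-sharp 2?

The eleventh's letter: A up four letter names plus an octave → D.
A doubly diminished eleventh spans 15 semitones, so from A#2 the target pitch is Db4.

D-flat 4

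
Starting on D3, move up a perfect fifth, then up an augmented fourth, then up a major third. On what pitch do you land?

F##4

A perfect fifth up from D3 is A3.
An augmented fourth up from A3 is D#4.
Up a major third from D#4: F##4 (4 semitones up).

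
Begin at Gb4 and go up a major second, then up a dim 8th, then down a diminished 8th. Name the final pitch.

Up a major second from Gb4: Ab4 (2 semitones up).
Up a diminished octave from Ab4: Abb5 (11 semitones up).
Down a diminished octave from Abb5: Ab4 (11 semitones down).

Ab4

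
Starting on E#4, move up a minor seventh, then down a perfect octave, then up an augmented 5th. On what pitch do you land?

E#4 up a minor seventh → D#5 (10 semitones).
A perfect octave down from D#5 is D#4.
Up an augmented fifth from D#4: A##4 (8 semitones up).

A##4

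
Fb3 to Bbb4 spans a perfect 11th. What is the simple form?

perfect fourth

Take out an octave (7 from the number): 11 − 7 = 4.
So a perfect eleventh is an octave plus a perfect fourth. The quality is unchanged.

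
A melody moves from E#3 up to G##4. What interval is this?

E to G spans three letter names (E-F-G), plus an octave, so the interval is some kind of tenth.
E#3 to G##4 is 16 semitones, matching the major tenth exactly, so the quality is major.
(Equivalently, a compound major third: a major third plus an octave.)

major tenth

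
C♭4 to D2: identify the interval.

Descending from Cb4 to D2 is the same interval as ascending D2 to Cb4.
D to C spans seven letter names (D-E-F-G-A-B-C), plus an octave — that makes it a fourteenth of some quality.
A major fourteenth would be 23 semitones; D2 to Cb4 is 21, two semitones narrower, so the interval is diminished.
(Equivalently, a compound diminished seventh: a diminished seventh plus an octave.)

diminished fourteenth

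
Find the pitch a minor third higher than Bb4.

Counting three letter names up from B lands on D.
A minor third spans 3 semitones, so from Bb4 the target pitch is Db5.

Db5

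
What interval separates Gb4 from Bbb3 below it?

M6

Descending from Gb4 to Bbb3 is the same interval as ascending Bbb3 to Gb4.
B to G spans six letter names (B-C-D-E-F-G) — that makes it a sixth of some quality.
Counting semitones, Bbb3→Gb4 is 9, which is the major sixth.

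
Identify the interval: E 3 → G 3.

minor third

E to G spans three letter names (E-F-G), so the interval is some kind of third.
A major third would be 4 semitones, but E3 to G3 is 3 — one semitone narrower, making it a minor third.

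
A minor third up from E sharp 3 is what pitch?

G sharp 3

Three letter names up from E: G.
A minor third spans 3 semitones, so from E#3 the target pitch is G#3.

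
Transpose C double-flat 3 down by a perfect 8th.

For an octave the letter name doesn't change: still C, an octave down.
A perfect octave spans 12 semitones, so from Cbb3 the target pitch is Cbb2.

C double-flat 2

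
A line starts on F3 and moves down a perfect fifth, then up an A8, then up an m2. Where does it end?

C4

Down a perfect fifth from F3: Bb2 (7 semitones down).
Bb2 up an augmented octave → B3 (13 semitones).
A minor second up from B3 is C4.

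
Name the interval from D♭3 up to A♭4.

D to A spans five letter names (D-E-F-G-A), plus an octave: a twelfth.
Counting semitones, Db3→Ab4 is 19, which is the perfect twelfth.
(Equivalently, a compound perfect fifth: a perfect fifth plus an octave.)

P12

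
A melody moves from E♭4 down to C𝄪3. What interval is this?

Descending from Eb4 to C##3 is the same interval as ascending C##3 to Eb4.
C to E spans three letter names (C-D-E), plus an octave — that makes it a tenth of some quality.
A major tenth would be 16 semitones; C##3 to Eb4 is 13, three semitones narrower, so the interval is doubly diminished.
(Equivalently, a compound doubly diminished third: a doubly diminished third plus an octave.)

doubly diminished 10th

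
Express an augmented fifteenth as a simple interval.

Subtracting seven from the interval number removes an octave: 15 − 7 = 8.
Quality carries through unchanged, so the simple form is an augmented octave.

augmented 8th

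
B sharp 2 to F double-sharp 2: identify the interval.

perfect 4th

Descending from B#2 to F##2 is the same interval as ascending F##2 to B#2.
F to B spans four letter names (F-G-A-B): a fourth.
F##2 to B#2 is 5 semitones, matching the perfect fourth exactly, so the quality is perfect.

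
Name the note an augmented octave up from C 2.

C sharp 3

For an octave the letter name doesn't change: still C, an octave up.
An augmented octave spans 13 semitones, so from C2 the target pitch is C#3.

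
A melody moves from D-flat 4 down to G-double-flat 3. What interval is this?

augmented fifth

Descending from Db4 to Gbb3 is the same interval as ascending Gbb3 to Db4.
G to D spans five letter names (G-A-B-C-D): a fifth.
Gbb3 to Db4 spans 8 semitones — one semitone wider than the perfect fifth (7) — giving an augmented fifth.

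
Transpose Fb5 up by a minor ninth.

Gbb6

Counting two letter names plus an octave up from F lands on G.
Moving 13 semitones up from Fb5 (the size of a minor ninth) reaches Gbb6.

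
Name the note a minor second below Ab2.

G2

Counting two letter names down from A lands on G.
A minor second spans 1 semitone, so from Ab2 the target pitch is G2.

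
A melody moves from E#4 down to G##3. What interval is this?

minor sixth

Descending from E#4 to G##3 is the same interval as ascending G##3 to E#4.
G to E spans six letter names (G-A-B-C-D-E) — that makes it a sixth of some quality.
G##3 to E#4 is 8 semitones, a half step short of the major sixth (9), so this is minor.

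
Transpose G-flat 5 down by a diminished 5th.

C 5

Five letter names down from G: C.
A diminished fifth spans 6 semitones, so from Gb5 the target pitch is C5.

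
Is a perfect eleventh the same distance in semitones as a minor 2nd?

No

A perfect eleventh spans 17 semitones; a minor second spans 1 semitone. They differ by 16.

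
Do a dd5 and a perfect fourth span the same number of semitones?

A doubly diminished fifth = 5 semitones = a perfect fourth; enharmonically equal.

Yes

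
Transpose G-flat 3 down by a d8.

The letter stays G (same as the start), shifted an octave down.
A diminished octave spans 11 semitones, so from Gb3 the target pitch is G2.

G 2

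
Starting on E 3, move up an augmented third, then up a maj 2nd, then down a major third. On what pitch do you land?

Up an augmented third from E3: G##3 (5 semitones up).
G##3 up a major second → A##3 (2 semitones).
A major third down from A##3 is F##3.

F double-sharp 3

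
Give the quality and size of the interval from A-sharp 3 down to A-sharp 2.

P8

Descending from A#3 to A#2 is the same interval as ascending A#2 to A#3.
A to A is the same letter name, plus an octave: an octave.
Counting semitones, A#2→A#3 is 12, which is the perfect octave.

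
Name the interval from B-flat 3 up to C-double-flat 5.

B to C spans two letter names (B-C), plus an octave, so the interval is some kind of ninth.
Bb3 to Cbb5 spans 12 semitones — two semitones narrower than the major ninth (14) — giving a diminished ninth.

diminished ninth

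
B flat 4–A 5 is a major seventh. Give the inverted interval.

The rule of nine gives the new number: 9 − 7 = 2, so a seventh becomes a second.
And major becomes minor under inversion, so we get a minor second.

minor 2nd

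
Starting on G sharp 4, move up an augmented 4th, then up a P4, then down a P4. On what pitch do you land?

Up an augmented fourth from G#4: C##5 (6 semitones up).
Up a perfect fourth from C##5: F##5 (5 semitones up).
A perfect fourth down from F##5 is C##5.

C double-sharp 5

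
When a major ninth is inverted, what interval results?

First reduce the compound major ninth to its simple form, a major second.
Interval numbers invert to sum to nine: 2 + 7 = 9, so a second inverts to a seventh.
Quality inverts too: major becomes minor. That makes the inversion a minor seventh.

minor seventh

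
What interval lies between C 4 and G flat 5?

diminished twelfth

C to G spans five letter names (C-D-E-F-G), plus an octave: a twelfth.
A perfect twelfth would be 19 semitones; C4 to Gb5 is 18, one semitone narrower, so the interval is diminished.
(Equivalently, a compound diminished fifth: a diminished fifth plus an octave.)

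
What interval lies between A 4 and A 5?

perfect 8th

A to A is the same letter name, plus an octave: an octave.
A4 to A5 is 12 semitones, matching the perfect octave exactly, so the quality is perfect.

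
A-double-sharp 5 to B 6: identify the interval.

A to B spans two letter names (A-B), plus an octave, so the interval is some kind of ninth.
A major ninth would be 14 semitones; A##5 to B6 is 12, two semitones narrower, so the interval is diminished.

diminished ninth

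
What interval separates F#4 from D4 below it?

major third

Descending from F#4 to D4 is the same interval as ascending D4 to F#4.
D to F spans three letter names (D-E-F), so the interval is some kind of third.
The major third spans 4 semitones, and D4 to F#4 is exactly 4 semitones — so this is a major third.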